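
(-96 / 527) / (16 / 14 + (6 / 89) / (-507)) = -5053776 / 31702739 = -0.16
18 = 18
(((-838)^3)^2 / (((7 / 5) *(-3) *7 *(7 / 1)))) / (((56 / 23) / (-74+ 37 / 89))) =10867401208028459901160 / 213689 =50856156414361337.74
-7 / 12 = -0.58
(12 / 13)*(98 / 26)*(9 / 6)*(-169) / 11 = -882 / 11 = -80.18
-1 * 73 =-73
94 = 94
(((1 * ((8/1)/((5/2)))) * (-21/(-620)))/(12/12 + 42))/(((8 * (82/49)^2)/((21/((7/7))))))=1058841/448154600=0.00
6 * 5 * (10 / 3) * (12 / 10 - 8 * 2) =-1480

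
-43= -43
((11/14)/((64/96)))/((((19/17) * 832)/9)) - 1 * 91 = -40273735/442624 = -90.99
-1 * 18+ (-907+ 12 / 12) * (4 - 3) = -924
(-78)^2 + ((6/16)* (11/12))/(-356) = 6084.00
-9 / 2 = -4.50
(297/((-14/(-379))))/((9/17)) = 212619/14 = 15187.07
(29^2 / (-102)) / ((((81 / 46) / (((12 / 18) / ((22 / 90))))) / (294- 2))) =-3728.89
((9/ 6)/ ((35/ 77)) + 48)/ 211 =513/ 2110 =0.24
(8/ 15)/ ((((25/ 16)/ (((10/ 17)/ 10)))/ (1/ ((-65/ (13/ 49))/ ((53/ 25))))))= -6784/ 39046875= -0.00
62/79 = 0.78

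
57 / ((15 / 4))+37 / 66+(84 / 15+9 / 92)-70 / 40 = 149587 / 7590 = 19.71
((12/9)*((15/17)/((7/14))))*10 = 400/17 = 23.53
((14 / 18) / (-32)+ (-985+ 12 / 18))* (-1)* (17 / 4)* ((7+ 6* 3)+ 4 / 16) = 486760915 / 4608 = 105633.88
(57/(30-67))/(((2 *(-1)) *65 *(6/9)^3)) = 1539/38480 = 0.04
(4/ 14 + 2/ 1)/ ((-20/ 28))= -3.20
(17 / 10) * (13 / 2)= 221 / 20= 11.05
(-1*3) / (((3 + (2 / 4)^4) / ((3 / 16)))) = -9 / 49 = -0.18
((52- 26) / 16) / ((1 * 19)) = 13 / 152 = 0.09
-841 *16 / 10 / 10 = -3364 / 25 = -134.56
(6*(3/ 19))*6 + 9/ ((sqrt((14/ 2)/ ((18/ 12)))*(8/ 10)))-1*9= -63/ 19 + 45*sqrt(42)/ 56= 1.89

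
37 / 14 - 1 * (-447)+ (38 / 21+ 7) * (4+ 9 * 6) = 40345 / 42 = 960.60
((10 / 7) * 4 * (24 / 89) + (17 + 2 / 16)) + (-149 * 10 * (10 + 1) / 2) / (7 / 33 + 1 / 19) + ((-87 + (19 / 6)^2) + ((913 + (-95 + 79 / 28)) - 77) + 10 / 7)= -112683483019 / 3723048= -30266.46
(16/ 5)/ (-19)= -16/ 95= -0.17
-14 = -14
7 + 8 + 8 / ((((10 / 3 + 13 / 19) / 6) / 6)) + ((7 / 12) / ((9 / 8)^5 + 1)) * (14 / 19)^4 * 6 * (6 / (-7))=86.37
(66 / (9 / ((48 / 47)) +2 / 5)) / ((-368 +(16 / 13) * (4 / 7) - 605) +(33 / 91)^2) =-66248 / 8989725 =-0.01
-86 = -86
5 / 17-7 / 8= -79 / 136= -0.58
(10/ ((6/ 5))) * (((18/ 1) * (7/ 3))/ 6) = 175/ 3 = 58.33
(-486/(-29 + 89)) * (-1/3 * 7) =189/10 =18.90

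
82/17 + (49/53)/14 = 8811/1802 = 4.89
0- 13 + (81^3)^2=282429536468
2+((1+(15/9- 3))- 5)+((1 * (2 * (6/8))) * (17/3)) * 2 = 41/3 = 13.67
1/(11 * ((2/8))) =4/11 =0.36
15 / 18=5 / 6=0.83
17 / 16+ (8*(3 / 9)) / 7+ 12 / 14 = 773 / 336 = 2.30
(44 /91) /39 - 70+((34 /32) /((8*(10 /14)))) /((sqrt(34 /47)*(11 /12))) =-248386 /3549+21*sqrt(1598) /3520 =-69.75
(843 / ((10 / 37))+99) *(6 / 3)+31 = 32336 / 5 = 6467.20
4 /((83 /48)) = 192 /83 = 2.31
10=10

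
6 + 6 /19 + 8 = 272 /19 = 14.32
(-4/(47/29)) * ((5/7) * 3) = -1740/329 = -5.29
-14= -14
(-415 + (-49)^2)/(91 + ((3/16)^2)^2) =130154496/5963857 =21.82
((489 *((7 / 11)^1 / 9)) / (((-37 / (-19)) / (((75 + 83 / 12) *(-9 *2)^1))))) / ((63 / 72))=-12177404 / 407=-29919.91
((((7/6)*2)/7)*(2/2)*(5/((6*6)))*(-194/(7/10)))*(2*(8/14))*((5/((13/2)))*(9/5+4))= -1125200/17199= -65.42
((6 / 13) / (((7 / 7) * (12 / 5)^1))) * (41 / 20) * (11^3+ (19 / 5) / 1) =136817 / 260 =526.22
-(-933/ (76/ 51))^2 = -2264141889/ 5776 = -391991.32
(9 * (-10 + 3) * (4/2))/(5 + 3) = -63/4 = -15.75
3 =3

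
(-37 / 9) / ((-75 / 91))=3367 / 675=4.99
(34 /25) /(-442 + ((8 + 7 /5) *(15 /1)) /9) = -102 /31975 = -0.00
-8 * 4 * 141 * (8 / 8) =-4512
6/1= 6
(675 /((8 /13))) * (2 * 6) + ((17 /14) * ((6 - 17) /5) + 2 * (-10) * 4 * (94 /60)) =1368622 /105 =13034.50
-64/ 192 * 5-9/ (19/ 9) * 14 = -3497/ 57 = -61.35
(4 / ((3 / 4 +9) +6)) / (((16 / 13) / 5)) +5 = 380 / 63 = 6.03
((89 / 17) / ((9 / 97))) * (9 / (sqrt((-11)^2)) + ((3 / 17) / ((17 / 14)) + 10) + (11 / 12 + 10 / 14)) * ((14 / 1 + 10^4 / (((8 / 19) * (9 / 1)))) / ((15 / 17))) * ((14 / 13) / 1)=69322270266790 / 30127383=2300972.18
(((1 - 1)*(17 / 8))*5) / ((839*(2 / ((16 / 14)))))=0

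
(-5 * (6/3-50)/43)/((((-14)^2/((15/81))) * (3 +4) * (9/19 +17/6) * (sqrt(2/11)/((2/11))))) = 3800 * sqrt(22)/183492309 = 0.00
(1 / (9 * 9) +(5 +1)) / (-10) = -0.60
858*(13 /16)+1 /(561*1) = 697.13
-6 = -6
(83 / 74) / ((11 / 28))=1162 / 407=2.86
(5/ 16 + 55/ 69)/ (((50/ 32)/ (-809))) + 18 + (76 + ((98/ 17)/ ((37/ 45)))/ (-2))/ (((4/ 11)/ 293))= 10044012929/ 173604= 57855.88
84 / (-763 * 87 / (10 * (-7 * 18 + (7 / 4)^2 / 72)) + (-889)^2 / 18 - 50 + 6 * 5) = 0.00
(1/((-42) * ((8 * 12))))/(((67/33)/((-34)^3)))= 54043/11256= 4.80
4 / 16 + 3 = 13 / 4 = 3.25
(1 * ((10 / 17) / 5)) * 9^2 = 162 / 17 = 9.53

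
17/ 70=0.24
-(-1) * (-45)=-45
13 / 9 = 1.44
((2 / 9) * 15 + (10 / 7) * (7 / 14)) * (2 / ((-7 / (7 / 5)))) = -34 / 21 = -1.62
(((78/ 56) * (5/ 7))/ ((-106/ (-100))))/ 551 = 4875/ 2861894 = 0.00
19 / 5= 3.80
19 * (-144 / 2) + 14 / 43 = -58810 / 43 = -1367.67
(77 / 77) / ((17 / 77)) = 77 / 17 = 4.53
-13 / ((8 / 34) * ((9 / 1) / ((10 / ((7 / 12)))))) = -2210 / 21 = -105.24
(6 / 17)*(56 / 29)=336 / 493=0.68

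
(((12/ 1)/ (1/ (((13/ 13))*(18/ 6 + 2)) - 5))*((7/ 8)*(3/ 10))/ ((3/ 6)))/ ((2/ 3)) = -63/ 32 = -1.97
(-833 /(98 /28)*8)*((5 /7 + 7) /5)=-14688 /5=-2937.60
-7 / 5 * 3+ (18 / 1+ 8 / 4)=79 / 5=15.80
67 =67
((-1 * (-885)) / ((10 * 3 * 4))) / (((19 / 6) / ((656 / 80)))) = 7257 / 380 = 19.10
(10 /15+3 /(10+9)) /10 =47 /570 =0.08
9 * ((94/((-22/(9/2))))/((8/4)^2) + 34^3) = 31124961/88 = 353692.74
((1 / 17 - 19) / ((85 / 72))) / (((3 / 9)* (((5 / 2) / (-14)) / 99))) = 192798144 / 7225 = 26684.86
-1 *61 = -61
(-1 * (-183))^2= 33489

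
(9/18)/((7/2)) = 1/7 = 0.14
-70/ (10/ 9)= -63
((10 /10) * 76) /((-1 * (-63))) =76 /63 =1.21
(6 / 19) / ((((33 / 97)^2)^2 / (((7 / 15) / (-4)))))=-619704967 / 225324990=-2.75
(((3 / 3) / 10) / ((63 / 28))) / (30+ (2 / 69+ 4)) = 23 / 17610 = 0.00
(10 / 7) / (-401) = -10 / 2807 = -0.00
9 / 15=3 / 5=0.60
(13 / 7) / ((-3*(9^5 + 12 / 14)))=-13 / 1240047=-0.00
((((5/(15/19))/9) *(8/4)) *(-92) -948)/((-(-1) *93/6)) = -58184/837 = -69.51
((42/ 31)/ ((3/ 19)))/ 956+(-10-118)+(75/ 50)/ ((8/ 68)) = -3415283/ 29636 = -115.24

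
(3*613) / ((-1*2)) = -1839 / 2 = -919.50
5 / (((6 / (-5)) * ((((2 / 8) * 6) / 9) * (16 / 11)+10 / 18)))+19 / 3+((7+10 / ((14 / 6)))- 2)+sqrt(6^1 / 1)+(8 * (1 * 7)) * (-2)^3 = -1451965 / 3318+sqrt(6) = -435.15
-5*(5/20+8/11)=-215/44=-4.89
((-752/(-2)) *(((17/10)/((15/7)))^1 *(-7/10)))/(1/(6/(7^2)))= -3196/125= -25.57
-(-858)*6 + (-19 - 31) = 5098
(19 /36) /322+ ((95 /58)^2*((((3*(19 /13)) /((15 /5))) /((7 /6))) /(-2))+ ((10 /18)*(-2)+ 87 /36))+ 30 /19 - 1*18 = -1925724031 /114665304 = -16.79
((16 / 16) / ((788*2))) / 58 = 1 / 91408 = 0.00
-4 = -4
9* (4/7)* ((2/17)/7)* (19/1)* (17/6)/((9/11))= 836/147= 5.69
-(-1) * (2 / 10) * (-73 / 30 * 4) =-146 / 75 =-1.95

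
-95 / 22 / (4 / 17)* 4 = -1615 / 22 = -73.41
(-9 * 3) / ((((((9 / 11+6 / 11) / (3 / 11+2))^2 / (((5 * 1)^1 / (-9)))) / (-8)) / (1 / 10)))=-100 / 3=-33.33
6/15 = 2/5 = 0.40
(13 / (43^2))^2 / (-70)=-169 / 239316070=-0.00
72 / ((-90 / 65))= -52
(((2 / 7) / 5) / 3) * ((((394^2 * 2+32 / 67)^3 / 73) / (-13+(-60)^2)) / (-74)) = -9001061526646307708416 / 305963533636005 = -29418739.61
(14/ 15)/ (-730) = -0.00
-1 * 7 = -7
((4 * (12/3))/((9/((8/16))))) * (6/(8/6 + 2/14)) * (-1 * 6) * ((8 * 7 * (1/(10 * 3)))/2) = -20.23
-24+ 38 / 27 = -610 / 27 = -22.59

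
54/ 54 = 1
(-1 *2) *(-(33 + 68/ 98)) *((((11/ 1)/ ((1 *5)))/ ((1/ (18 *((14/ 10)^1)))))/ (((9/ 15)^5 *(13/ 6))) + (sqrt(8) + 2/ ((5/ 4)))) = 22473.02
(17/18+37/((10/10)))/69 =683/1242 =0.55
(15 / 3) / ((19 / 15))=75 / 19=3.95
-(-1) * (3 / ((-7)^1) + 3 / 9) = -2 / 21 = -0.10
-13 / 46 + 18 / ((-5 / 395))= -65425 / 46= -1422.28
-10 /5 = -2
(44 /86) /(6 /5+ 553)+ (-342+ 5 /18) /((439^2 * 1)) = -351322523 /413339135634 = -0.00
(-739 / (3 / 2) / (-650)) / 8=739 / 7800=0.09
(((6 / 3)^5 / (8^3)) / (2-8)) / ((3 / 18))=-0.06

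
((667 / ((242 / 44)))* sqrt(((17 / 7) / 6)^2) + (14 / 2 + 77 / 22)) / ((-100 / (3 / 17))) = -0.11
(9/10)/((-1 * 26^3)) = -9/175760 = -0.00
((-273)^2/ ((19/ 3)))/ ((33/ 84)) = 6260436/ 209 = 29954.24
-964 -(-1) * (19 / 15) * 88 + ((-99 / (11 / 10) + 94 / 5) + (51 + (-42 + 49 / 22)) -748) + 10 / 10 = -547637 / 330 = -1659.51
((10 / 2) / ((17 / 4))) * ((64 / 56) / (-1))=-160 / 119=-1.34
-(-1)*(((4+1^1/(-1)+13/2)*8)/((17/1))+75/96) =2857/544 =5.25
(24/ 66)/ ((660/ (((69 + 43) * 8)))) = 896/ 1815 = 0.49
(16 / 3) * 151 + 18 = 2470 / 3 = 823.33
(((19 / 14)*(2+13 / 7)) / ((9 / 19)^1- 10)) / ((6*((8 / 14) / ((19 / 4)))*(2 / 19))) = -1172889 / 162176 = -7.23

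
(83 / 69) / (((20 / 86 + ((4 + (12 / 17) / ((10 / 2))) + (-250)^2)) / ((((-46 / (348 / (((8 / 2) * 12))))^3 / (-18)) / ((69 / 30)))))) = 8931065600 / 75218652945729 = 0.00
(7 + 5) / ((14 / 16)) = 96 / 7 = 13.71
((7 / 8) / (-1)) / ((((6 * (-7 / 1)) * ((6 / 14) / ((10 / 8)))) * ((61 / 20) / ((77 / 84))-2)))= 1925 / 42048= 0.05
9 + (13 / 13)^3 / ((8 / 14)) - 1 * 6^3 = -821 / 4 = -205.25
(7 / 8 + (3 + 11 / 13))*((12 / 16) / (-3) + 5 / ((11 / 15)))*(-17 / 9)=-2412283 / 41184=-58.57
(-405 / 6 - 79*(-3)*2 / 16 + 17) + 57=289 / 8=36.12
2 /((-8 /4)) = -1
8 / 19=0.42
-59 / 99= -0.60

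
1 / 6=0.17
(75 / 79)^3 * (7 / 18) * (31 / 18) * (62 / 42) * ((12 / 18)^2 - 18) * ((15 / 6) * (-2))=75078125 / 1011042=74.26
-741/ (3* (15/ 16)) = -3952/ 15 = -263.47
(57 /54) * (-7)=-7.39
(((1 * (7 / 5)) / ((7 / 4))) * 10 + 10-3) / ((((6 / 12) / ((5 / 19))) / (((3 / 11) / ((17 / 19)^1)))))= 450 / 187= 2.41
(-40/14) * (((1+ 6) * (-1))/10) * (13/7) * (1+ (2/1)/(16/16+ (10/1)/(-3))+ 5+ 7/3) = 4082/147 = 27.77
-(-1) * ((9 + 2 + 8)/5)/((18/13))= 247/90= 2.74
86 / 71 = 1.21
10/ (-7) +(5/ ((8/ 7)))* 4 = 225/ 14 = 16.07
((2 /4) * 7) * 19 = 133 /2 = 66.50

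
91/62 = 1.47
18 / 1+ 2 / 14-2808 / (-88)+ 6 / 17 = 65980 / 1309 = 50.40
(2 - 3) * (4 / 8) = -1 / 2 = -0.50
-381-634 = -1015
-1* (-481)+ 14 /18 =4336 /9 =481.78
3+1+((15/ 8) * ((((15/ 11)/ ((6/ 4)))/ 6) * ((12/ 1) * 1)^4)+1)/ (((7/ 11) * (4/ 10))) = 324111/ 14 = 23150.79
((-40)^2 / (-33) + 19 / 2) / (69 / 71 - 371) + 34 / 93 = 25314629 / 53752512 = 0.47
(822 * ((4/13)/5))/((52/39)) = 2466/65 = 37.94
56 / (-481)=-56 / 481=-0.12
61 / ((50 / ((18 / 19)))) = 1.16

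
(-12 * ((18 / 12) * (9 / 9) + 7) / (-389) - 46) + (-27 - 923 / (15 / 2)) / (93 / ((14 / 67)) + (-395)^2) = -584634516226 / 12782040135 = -45.74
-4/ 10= -2/ 5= -0.40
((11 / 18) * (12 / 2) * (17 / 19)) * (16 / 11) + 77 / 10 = 7109 / 570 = 12.47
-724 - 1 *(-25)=-699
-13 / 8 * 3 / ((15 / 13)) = -169 / 40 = -4.22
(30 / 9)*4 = 40 / 3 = 13.33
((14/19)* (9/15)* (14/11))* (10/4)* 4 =1176/209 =5.63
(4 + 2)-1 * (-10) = 16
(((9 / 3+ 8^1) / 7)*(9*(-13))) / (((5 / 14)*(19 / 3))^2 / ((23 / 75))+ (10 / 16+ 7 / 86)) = -213837624 / 20225333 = -10.57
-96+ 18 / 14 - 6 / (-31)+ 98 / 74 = -748274 / 8029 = -93.20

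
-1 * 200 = -200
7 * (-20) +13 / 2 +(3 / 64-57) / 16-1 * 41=-182333 / 1024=-178.06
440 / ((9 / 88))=4302.22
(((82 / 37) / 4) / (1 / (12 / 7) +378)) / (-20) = -123 / 1680910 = -0.00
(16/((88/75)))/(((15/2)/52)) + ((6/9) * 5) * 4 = 3560/33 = 107.88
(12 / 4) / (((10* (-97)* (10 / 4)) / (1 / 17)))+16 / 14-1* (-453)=131054254 / 288575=454.14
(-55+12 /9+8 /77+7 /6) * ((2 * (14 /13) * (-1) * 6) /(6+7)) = 96828 /1859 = 52.09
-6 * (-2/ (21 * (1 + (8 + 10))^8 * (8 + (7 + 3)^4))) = 1/ 297450123100074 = 0.00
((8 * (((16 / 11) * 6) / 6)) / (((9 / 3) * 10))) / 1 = 64 / 165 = 0.39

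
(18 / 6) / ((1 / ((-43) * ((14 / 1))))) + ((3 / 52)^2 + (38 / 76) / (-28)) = -34184243 / 18928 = -1806.01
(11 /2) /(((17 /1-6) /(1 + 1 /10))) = 11 /20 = 0.55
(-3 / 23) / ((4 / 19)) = -57 / 92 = -0.62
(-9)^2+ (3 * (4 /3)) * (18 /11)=963 /11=87.55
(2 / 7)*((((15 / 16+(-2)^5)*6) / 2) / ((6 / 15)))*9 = -9585 / 16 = -599.06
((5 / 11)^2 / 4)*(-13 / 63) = -325 / 30492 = -0.01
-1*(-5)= 5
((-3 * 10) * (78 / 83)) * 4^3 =-149760 / 83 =-1804.34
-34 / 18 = -17 / 9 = -1.89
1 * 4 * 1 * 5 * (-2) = -40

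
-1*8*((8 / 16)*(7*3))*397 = -33348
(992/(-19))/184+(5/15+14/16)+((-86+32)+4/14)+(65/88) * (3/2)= -83473883/1615152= -51.68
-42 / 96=-0.44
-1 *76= -76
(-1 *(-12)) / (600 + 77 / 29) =348 / 17477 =0.02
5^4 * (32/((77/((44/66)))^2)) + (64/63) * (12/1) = 730496/53361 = 13.69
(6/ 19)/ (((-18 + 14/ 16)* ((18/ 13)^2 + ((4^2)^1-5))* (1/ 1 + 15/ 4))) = -32448/ 107964631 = -0.00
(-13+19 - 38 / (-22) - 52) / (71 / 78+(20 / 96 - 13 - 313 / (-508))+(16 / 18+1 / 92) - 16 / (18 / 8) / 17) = 7545083208 / 1837807477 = 4.11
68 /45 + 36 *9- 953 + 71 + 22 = -24052 /45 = -534.49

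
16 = 16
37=37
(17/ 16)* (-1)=-17/ 16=-1.06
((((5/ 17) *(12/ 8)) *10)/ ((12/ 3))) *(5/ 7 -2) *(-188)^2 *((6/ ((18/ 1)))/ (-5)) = 397620/ 119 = 3341.34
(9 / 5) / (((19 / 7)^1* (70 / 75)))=27 / 38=0.71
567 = 567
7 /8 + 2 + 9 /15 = 139 /40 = 3.48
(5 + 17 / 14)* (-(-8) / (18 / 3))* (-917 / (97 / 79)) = -600242 / 97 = -6188.06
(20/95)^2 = 16/361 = 0.04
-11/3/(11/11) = -11/3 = -3.67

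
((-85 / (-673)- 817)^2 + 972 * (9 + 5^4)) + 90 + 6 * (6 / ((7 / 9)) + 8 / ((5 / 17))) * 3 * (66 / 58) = 590438615408442 / 459722935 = 1284335.78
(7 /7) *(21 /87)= 7 /29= 0.24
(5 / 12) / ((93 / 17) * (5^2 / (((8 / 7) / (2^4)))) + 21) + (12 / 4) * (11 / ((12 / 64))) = 69499669 / 394884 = 176.00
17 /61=0.28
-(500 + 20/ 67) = -33520/ 67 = -500.30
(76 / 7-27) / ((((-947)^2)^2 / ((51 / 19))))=-5763 / 106967428869973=-0.00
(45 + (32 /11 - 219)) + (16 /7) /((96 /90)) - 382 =-42423 /77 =-550.95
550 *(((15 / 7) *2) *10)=165000 / 7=23571.43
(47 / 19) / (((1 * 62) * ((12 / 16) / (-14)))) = -1316 / 1767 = -0.74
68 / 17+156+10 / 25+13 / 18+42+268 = 42401 / 90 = 471.12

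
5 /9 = 0.56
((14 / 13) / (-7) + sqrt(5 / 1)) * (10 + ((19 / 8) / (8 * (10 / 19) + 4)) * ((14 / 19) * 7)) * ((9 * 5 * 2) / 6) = -35855 / 1352 + 35855 * sqrt(5) / 208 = 358.93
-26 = -26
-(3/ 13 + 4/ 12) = -22/ 39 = -0.56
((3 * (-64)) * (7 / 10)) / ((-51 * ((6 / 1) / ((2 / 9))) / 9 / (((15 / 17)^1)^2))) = 3360 / 4913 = 0.68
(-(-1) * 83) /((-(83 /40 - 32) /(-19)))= -3320 /63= -52.70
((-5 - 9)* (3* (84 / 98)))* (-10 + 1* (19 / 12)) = 303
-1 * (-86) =86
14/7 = 2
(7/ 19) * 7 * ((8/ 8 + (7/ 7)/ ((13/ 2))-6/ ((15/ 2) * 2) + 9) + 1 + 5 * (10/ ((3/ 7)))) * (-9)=-3652509/ 1235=-2957.50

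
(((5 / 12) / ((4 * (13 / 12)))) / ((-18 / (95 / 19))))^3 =-15625 / 820025856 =-0.00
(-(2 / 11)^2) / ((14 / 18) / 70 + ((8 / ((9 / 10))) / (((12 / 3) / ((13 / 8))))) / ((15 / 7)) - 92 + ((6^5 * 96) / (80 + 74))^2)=-26460 / 18807327102601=-0.00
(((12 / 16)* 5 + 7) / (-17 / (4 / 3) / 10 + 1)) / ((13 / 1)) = -430 / 143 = -3.01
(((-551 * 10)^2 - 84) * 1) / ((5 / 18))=109296057.60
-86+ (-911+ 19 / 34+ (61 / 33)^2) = -36767717 / 37026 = -993.02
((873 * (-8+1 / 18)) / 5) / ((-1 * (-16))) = -13871 / 160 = -86.69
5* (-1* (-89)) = 445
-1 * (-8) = 8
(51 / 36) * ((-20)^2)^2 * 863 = 586840000 / 3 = 195613333.33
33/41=0.80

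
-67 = -67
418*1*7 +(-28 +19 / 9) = 26101 / 9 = 2900.11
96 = 96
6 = 6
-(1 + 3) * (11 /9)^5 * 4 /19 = -2576816 /1121931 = -2.30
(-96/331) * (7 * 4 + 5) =-3168/331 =-9.57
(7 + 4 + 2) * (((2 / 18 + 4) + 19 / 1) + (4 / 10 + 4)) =16094 / 45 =357.64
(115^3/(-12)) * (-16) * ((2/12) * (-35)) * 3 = -106461250/3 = -35487083.33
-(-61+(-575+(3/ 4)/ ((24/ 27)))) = 20325/ 32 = 635.16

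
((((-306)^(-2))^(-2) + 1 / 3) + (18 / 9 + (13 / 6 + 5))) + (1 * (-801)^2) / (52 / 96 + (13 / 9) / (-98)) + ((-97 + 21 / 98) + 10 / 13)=114109930406905 / 13013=8768918036.34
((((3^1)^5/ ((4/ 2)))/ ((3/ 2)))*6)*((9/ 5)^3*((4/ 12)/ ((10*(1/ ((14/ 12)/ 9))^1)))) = 12.25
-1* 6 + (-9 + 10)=-5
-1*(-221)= 221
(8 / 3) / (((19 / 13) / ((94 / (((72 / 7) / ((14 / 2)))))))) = 59878 / 513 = 116.72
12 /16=3 /4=0.75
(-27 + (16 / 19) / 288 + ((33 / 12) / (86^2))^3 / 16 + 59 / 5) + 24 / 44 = -57086728346496892249 / 3896273762768977920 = -14.65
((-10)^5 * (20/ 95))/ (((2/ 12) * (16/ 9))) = -1350000/ 19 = -71052.63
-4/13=-0.31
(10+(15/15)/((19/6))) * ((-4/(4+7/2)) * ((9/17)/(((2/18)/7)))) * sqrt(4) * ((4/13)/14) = -169344/20995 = -8.07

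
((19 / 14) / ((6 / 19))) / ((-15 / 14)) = -361 / 90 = -4.01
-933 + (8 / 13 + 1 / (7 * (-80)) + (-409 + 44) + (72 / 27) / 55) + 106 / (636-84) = -2389135181 / 1841840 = -1297.15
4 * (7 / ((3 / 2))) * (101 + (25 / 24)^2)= 411607 / 216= 1905.59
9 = 9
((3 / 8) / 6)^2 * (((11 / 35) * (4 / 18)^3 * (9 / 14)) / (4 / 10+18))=11 / 23369472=0.00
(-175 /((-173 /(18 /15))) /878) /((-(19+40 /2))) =-35 /987311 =-0.00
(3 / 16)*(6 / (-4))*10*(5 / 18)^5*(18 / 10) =-0.01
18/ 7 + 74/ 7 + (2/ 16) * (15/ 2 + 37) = 2095/ 112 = 18.71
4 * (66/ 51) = 88/ 17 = 5.18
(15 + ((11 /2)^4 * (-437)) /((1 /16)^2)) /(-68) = 102369857 /68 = 1505439.07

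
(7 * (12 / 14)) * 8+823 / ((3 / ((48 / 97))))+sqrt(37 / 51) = sqrt(1887) / 51+17824 / 97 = 184.60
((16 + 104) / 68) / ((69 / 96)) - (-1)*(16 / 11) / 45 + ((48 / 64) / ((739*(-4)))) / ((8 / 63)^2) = 362030547301 / 146462469120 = 2.47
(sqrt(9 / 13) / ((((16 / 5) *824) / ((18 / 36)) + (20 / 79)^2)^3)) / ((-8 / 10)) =-151929659700625 *sqrt(13) / 77248853252061722672283648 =-0.00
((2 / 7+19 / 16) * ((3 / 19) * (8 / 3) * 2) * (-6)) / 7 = -990 / 931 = -1.06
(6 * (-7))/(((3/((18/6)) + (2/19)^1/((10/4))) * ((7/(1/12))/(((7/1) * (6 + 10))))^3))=-85120/891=-95.53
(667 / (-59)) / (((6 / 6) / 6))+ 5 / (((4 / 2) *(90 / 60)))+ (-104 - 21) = -33836 / 177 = -191.16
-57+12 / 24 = -113 / 2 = -56.50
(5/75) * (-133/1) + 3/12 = -517/60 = -8.62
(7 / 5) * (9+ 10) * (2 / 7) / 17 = 38 / 85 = 0.45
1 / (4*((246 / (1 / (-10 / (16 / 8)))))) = -1 / 4920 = -0.00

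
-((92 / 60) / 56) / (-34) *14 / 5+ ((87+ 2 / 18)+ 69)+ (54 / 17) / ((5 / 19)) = 5146429 / 30600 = 168.18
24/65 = 0.37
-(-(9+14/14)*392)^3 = 60236288000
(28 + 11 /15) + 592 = 9311 /15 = 620.73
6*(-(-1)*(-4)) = -24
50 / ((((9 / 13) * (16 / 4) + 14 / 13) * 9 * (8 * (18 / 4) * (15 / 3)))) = 13 / 1620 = 0.01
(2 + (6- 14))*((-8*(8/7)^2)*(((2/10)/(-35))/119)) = -3072/1020425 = -0.00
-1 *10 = -10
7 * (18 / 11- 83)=-6265 / 11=-569.55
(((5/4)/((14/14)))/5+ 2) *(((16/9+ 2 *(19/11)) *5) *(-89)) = -115255/22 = -5238.86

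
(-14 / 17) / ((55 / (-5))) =0.07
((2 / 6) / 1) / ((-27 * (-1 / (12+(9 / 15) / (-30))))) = 599 / 4050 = 0.15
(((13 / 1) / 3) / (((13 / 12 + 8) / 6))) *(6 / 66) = 312 / 1199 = 0.26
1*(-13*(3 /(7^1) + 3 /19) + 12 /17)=-15642 /2261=-6.92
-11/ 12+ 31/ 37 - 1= -479/ 444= -1.08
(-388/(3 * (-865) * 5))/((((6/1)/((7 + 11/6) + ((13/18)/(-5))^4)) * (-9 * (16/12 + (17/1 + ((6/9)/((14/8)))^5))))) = -944882908243519/3542687365687875000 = -0.00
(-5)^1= -5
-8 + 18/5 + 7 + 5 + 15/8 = 379/40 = 9.48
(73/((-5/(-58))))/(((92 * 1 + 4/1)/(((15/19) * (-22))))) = -23287/152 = -153.20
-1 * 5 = -5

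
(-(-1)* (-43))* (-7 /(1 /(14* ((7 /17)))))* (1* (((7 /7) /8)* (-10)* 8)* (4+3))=-2064860 /17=-121462.35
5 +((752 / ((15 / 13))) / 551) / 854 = 5.00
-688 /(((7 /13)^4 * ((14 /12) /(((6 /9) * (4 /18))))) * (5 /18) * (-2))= 157199744 /84035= 1870.65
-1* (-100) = 100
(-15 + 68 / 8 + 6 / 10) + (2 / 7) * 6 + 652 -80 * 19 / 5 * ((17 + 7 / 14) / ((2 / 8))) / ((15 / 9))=-848413 / 70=-12120.19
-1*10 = -10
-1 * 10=-10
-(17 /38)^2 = -289 /1444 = -0.20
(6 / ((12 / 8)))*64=256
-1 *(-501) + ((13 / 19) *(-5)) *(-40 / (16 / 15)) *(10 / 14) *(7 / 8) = 176679 / 304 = 581.18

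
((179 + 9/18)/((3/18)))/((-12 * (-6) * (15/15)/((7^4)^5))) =1193559316701779514.96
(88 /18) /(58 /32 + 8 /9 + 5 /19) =13376 /8111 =1.65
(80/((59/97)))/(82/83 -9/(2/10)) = -644080/215527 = -2.99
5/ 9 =0.56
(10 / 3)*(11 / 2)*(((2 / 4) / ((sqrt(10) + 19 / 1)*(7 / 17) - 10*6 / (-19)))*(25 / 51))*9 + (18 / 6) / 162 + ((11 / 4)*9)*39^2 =16812145802605 / 446555484 - 3474625*sqrt(10) / 24808638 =37648.06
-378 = -378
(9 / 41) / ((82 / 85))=765 / 3362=0.23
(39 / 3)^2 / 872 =169 / 872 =0.19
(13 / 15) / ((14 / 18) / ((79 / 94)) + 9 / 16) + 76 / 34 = 4054162 / 1438795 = 2.82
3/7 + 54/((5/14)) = 5307/35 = 151.63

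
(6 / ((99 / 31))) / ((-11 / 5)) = -310 / 363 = -0.85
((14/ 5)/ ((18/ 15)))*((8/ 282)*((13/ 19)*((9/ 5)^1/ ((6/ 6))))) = 0.08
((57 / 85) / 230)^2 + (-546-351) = -342835639251 / 382202500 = -897.00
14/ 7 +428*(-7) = -2994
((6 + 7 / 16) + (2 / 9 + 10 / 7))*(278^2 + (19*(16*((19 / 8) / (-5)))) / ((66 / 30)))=384731917 / 616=624564.80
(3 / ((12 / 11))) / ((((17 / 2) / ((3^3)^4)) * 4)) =42984.20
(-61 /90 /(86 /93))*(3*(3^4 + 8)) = -168299 /860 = -195.70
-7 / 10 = -0.70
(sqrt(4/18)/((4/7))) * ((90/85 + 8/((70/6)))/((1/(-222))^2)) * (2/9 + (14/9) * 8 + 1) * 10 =116523804 * sqrt(2)/17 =9693502.59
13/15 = 0.87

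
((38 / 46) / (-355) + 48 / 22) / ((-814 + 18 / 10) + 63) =-195751 / 67289398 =-0.00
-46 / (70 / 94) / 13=-2162 / 455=-4.75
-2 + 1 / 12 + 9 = 7.08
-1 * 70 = -70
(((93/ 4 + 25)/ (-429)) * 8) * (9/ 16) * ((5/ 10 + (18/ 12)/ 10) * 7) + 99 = 170187/ 1760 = 96.70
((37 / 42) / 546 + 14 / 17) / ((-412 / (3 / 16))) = -321677 / 856617216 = -0.00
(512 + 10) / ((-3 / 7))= -1218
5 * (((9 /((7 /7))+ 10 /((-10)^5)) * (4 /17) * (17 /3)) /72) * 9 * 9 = 67.50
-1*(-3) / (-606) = -1 / 202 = -0.00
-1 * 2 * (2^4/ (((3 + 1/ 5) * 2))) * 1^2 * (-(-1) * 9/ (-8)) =45/ 8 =5.62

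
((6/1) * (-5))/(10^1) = -3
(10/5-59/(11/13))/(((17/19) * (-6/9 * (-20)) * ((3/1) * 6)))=-2831/8976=-0.32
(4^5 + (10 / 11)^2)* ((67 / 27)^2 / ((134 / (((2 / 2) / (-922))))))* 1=-2077067 / 40664349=-0.05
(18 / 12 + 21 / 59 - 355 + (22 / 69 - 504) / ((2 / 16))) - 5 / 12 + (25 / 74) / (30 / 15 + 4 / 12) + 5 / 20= -9241962563 / 2108778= -4382.62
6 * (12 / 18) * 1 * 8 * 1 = 32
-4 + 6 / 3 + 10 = 8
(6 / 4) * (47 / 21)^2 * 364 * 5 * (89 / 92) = 12779065 / 966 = 13228.85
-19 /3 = -6.33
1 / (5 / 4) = 4 / 5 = 0.80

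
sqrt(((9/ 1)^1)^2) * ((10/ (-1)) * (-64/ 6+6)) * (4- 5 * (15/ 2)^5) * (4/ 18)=-132886145/ 12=-11073845.42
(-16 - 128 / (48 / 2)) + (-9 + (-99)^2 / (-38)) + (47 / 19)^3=-273.12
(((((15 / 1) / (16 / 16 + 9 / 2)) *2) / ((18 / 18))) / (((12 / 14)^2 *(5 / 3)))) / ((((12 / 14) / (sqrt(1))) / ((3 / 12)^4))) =343 / 16896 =0.02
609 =609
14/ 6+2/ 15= 37/ 15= 2.47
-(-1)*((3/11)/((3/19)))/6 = 19/66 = 0.29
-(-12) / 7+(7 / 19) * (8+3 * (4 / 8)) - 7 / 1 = -25 / 14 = -1.79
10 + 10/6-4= 23/3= 7.67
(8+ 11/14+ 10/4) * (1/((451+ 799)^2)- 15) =-1851562421/10937500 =-169.29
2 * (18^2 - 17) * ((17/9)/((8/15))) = 26095/12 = 2174.58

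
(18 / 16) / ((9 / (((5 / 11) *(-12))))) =-15 / 22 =-0.68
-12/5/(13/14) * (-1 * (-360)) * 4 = -48384/13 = -3721.85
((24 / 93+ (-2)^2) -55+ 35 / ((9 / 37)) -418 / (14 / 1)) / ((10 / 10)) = 123605 / 1953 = 63.29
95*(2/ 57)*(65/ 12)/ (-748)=-325/ 13464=-0.02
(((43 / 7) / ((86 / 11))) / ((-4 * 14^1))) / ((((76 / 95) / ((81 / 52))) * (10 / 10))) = -4455 / 163072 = -0.03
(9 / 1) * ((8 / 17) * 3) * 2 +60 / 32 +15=5751 / 136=42.29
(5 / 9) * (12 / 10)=2 / 3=0.67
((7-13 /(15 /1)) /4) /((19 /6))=46 /95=0.48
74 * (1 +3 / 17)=87.06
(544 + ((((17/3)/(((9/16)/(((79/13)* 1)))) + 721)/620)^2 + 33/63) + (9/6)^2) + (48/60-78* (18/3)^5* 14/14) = -200887589407358093/331509250800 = -605978.83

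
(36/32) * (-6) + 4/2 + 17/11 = -141/44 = -3.20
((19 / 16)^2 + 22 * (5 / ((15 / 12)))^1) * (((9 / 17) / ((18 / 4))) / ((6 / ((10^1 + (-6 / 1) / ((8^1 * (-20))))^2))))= 14759033201 / 83558400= 176.63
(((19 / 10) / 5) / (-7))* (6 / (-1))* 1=57 / 175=0.33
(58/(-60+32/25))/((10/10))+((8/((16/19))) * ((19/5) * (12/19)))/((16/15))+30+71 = 356393/2936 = 121.39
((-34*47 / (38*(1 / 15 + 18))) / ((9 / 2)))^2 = 63840100 / 238609809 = 0.27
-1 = -1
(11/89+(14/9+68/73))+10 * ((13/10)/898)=137842543/52508754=2.63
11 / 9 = 1.22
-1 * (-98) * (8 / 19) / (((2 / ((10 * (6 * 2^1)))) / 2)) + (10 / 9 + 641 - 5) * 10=11322.69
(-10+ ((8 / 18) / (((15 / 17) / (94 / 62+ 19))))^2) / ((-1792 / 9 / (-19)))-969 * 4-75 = -763667829943 / 193737600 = -3941.76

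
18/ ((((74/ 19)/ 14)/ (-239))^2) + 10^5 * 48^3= 15158232240642/ 1369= 11072485201.35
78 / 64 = 39 / 32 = 1.22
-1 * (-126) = 126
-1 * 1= -1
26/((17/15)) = 390/17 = 22.94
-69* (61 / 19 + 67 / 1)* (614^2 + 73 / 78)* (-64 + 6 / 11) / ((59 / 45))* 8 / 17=41596179629.32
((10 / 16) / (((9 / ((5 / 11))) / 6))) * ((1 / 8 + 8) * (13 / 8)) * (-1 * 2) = -5.00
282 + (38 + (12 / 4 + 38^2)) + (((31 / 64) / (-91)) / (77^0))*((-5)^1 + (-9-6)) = 2572907 / 1456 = 1767.11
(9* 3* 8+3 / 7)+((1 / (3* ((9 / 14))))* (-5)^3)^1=28655 / 189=151.61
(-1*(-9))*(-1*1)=-9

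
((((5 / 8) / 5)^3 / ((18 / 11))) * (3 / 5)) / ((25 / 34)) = 187 / 192000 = 0.00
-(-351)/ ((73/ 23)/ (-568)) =-4585464/ 73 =-62814.58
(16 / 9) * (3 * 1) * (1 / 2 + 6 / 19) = 4.35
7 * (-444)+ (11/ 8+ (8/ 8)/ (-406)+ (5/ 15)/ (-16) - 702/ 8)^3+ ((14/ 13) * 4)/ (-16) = -7793970817432809605/ 12026940936192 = -648042.66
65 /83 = 0.78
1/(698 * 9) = 1/6282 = 0.00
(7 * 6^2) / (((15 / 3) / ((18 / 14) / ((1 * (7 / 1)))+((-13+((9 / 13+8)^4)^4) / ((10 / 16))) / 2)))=4986704891708560272919521143458872468 / 116447906607056472175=42823482508240964.46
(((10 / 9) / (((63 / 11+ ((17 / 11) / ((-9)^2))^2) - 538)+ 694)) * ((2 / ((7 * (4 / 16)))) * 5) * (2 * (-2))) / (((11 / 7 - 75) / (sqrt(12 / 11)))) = 0.00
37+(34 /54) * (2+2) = 1067 /27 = 39.52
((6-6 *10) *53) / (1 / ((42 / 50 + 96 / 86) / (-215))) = 6018786 / 231125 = 26.04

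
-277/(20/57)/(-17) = 15789/340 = 46.44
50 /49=1.02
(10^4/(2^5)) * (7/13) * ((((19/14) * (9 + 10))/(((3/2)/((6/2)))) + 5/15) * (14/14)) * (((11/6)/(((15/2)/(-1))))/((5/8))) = -1199000/351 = -3415.95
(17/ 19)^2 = 289/ 361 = 0.80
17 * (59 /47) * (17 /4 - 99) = -380137 /188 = -2022.01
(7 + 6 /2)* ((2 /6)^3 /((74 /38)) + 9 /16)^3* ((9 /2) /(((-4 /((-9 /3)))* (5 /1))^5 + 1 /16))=4015301736875 /5975299373596416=0.00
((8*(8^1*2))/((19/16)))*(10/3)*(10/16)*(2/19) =25600/1083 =23.64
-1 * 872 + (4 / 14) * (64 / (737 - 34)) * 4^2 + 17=-4205407 / 4921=-854.58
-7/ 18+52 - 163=-2005/ 18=-111.39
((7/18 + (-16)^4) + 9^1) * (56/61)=33034876/549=60172.82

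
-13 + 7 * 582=4061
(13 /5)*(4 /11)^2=208 /605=0.34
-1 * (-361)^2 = -130321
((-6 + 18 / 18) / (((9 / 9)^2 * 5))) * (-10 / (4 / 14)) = 35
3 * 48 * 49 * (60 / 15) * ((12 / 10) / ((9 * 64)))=294 / 5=58.80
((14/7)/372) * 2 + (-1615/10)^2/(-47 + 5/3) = -575.33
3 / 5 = 0.60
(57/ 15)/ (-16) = -19/ 80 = -0.24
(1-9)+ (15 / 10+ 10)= 7 / 2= 3.50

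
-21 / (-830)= 21 / 830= 0.03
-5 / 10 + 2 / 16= -3 / 8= -0.38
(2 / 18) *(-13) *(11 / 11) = -13 / 9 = -1.44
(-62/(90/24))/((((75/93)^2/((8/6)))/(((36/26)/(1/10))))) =-3813248/8125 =-469.32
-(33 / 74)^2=-1089 / 5476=-0.20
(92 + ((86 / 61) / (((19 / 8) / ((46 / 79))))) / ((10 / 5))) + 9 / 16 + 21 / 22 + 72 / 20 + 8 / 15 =23645926477 / 241721040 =97.82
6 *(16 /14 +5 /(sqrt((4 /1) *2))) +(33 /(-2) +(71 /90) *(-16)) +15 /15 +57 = 15 *sqrt(2) /2 +22513 /630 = 46.34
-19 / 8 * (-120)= 285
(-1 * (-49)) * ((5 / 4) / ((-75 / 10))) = -49 / 6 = -8.17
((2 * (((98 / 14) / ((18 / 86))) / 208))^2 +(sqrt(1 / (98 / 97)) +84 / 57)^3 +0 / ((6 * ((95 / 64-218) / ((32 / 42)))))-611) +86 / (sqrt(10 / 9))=-25378058355179 / 42063997248 +265513 * sqrt(194) / 495292 +129 * sqrt(10) / 5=-514.27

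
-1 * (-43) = 43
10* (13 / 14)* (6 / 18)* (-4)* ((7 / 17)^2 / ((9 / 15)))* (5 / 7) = -6500 / 2601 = -2.50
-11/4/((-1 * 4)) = 11/16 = 0.69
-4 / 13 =-0.31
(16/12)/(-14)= -2/21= -0.10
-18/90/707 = -1/3535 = -0.00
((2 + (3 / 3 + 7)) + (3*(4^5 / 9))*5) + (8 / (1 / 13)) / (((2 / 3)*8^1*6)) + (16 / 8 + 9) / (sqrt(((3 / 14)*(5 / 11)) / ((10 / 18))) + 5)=79004537 / 45876-33*sqrt(462) / 3823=1721.95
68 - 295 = -227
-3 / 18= -1 / 6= -0.17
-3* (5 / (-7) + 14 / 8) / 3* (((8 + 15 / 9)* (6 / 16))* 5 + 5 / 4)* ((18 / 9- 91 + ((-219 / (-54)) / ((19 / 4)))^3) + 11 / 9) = 979449878315 / 560023632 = 1748.94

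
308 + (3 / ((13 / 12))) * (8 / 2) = 4148 / 13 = 319.08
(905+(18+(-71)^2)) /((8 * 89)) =8.38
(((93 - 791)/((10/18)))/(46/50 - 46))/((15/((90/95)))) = 37692/21413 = 1.76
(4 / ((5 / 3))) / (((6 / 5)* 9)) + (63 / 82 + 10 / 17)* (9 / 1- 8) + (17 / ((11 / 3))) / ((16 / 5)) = 3342631 / 1104048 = 3.03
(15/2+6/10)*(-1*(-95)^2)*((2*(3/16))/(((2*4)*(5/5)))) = -438615/128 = -3426.68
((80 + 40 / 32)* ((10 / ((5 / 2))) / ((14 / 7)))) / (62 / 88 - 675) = -7150 / 29669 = -0.24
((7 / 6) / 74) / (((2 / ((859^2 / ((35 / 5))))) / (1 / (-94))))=-737881 / 83472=-8.84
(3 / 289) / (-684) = -1 / 65892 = -0.00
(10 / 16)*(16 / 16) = 5 / 8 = 0.62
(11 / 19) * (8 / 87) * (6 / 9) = 176 / 4959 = 0.04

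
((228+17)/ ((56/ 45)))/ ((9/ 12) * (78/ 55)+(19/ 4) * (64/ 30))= 51975/ 2956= 17.58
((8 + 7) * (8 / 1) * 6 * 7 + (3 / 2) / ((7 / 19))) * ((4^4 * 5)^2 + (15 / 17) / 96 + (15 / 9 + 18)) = 62940953544029 / 7616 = 8264305875.00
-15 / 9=-5 / 3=-1.67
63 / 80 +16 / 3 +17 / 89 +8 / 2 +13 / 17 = 4022117 / 363120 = 11.08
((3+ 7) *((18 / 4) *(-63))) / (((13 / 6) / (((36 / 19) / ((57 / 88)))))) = -17962560 / 4693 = -3827.52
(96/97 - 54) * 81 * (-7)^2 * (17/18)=-19274787/97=-198709.14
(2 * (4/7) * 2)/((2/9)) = 72/7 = 10.29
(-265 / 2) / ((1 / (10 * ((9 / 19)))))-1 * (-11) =-11716 / 19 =-616.63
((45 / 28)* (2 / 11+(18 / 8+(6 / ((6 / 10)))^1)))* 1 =24615 / 1232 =19.98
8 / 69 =0.12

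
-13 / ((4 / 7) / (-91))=8281 / 4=2070.25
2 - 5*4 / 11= 2 / 11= 0.18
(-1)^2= 1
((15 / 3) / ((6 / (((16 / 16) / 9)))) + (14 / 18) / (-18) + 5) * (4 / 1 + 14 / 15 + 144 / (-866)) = 12663458 / 526095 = 24.07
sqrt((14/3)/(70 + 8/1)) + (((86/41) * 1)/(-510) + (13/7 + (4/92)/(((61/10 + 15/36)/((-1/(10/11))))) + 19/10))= sqrt(91)/39 + 290027839/77429730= 3.99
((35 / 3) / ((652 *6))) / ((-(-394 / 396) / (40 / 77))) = 50 / 32111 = 0.00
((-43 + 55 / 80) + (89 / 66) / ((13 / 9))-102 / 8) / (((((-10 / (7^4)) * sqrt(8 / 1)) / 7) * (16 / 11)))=2081496529 * sqrt(2) / 133120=22112.99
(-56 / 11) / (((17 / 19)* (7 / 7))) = -1064 / 187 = -5.69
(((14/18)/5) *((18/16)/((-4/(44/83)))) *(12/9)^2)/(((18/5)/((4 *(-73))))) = 22484/6723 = 3.34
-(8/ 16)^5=-1/ 32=-0.03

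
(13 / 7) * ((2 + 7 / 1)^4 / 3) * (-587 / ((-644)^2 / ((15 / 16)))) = -250334955 / 46450432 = -5.39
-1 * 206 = -206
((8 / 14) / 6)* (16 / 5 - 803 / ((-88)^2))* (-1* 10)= -519 / 176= -2.95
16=16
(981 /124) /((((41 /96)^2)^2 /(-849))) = -17684860502016 /87598591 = -201885.22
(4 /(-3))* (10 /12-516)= 6182 /9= 686.89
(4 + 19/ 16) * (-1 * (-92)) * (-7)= -13363/ 4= -3340.75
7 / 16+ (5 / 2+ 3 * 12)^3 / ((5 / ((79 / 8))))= 36066247 / 320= 112707.02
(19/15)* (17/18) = 323/270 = 1.20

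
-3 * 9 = -27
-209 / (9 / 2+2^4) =-418 / 41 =-10.20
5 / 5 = 1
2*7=14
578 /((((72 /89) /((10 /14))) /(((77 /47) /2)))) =1414655 /3384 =418.04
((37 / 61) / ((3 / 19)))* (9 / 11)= 2109 / 671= 3.14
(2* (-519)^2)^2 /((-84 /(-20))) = 483702322140 /7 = 69100331734.29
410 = 410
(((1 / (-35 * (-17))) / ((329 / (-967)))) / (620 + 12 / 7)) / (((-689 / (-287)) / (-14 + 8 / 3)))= 0.00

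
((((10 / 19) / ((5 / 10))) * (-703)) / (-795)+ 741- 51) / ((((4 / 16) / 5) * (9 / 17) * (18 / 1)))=18675860 / 12879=1450.10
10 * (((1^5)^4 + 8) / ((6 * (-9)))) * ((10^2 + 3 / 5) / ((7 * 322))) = -503 / 6762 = -0.07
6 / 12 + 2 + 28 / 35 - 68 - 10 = -747 / 10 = -74.70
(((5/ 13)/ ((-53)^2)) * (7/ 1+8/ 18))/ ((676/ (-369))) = -13735/ 24685492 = -0.00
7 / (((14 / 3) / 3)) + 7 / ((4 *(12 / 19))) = 349 / 48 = 7.27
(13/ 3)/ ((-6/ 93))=-403/ 6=-67.17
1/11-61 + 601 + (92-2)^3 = 8024941/11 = 729540.09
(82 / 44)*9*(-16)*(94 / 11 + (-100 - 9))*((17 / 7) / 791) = 55453320 / 669977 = 82.77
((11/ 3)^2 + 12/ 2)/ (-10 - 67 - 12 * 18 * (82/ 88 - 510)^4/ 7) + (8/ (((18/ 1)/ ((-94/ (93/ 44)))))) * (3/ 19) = -22487894765338964061056/ 7205532528451611168459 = -3.12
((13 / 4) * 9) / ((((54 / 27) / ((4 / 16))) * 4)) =0.91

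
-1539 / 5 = -307.80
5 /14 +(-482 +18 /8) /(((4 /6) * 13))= -40039 /728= -55.00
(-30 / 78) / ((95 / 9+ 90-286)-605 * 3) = 45 / 234052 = 0.00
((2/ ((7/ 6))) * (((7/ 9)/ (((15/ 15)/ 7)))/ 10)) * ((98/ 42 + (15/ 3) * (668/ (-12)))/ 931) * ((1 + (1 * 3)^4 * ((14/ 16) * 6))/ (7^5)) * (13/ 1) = -203918/ 2235331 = -0.09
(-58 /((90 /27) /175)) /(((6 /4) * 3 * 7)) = -290 /3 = -96.67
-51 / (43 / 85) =-4335 / 43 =-100.81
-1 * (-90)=90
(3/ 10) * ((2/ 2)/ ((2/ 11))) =33/ 20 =1.65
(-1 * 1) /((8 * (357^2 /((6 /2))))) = -1 /339864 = -0.00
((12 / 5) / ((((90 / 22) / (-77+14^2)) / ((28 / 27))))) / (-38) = -73304 / 38475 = -1.91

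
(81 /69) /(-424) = -27 /9752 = -0.00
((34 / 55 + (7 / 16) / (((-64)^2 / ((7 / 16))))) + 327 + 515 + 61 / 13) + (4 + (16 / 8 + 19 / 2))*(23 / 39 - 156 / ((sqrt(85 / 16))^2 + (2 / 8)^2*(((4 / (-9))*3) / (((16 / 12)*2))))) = 896541498001 / 2249195520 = 398.61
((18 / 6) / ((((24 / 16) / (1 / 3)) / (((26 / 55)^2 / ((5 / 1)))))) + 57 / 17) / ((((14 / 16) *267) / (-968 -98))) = -22252613552 / 1441699875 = -15.43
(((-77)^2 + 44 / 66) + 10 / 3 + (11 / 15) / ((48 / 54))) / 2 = 237353 / 80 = 2966.91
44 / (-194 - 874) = -11 / 267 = -0.04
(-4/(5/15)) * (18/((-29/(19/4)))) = 1026/29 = 35.38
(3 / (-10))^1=-3 / 10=-0.30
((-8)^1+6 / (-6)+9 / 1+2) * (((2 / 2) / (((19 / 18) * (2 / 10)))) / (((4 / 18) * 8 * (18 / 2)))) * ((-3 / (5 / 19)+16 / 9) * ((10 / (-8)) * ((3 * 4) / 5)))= 1299 / 76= 17.09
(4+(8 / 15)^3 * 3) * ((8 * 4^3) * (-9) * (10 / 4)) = -1283072 / 25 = -51322.88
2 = 2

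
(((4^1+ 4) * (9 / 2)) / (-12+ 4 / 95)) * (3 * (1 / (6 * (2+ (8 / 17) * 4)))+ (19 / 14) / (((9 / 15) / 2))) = -1225215 / 87472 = -14.01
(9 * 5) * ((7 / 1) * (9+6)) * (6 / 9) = 3150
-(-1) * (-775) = -775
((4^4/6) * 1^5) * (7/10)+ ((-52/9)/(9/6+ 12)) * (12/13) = 11936/405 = 29.47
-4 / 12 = -1 / 3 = -0.33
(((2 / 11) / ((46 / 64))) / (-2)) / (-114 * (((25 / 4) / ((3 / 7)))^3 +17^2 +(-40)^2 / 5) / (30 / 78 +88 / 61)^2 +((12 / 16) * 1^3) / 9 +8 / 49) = 841300992 / 842688055194887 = 0.00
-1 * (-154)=154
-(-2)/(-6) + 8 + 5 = 38/3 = 12.67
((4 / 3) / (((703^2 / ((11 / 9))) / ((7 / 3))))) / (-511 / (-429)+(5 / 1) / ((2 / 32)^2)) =44044 / 7334079845733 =0.00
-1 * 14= -14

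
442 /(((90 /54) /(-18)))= -23868 /5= -4773.60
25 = 25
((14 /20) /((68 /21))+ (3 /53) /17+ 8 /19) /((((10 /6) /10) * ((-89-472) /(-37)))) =16229273 /64025060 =0.25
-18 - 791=-809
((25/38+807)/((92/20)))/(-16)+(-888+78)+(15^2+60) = -535.97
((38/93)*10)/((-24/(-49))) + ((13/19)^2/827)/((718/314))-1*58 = -2969790732043/59805532134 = -49.66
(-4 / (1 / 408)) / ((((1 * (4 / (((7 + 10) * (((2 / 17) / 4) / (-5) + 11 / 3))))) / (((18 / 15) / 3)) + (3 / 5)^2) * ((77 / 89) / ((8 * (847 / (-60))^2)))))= -421094262512 / 72909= -5775614.29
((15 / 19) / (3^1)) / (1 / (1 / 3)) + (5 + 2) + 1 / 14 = 5713 / 798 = 7.16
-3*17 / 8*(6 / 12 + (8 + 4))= -1275 / 16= -79.69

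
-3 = -3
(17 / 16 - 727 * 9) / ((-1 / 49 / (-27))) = -138479733 / 16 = -8654983.31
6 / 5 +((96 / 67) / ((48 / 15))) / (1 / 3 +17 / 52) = 64806 / 34505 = 1.88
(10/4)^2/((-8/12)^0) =25/4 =6.25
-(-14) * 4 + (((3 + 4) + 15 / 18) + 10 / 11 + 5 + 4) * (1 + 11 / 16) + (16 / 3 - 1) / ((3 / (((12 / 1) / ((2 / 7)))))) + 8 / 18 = 465859 / 3168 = 147.05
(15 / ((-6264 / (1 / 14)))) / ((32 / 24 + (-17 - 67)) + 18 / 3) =1 / 448224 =0.00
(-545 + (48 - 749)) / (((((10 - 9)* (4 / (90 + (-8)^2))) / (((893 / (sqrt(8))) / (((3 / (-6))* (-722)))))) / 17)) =-38328829* sqrt(2) / 76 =-713225.66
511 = 511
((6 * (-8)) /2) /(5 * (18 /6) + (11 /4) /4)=-384 /251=-1.53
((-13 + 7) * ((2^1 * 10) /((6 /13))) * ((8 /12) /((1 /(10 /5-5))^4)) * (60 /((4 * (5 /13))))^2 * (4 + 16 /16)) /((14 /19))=-1014354900 /7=-144907842.86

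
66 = 66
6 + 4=10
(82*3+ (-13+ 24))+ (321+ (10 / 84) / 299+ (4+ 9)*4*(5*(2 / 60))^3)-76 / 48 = 130350037 / 226044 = 576.66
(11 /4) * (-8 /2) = -11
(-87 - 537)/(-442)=24/17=1.41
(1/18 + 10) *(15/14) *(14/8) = 18.85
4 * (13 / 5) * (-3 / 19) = -156 / 95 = -1.64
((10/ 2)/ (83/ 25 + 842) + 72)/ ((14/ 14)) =1521701/ 21133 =72.01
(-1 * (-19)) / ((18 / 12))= 38 / 3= 12.67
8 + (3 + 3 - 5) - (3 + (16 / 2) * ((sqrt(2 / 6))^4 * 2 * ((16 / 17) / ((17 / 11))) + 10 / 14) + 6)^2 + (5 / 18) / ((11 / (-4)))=-877496608034 / 3646443339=-240.64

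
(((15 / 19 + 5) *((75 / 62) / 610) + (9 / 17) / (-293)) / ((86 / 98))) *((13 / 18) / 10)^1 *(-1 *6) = -0.00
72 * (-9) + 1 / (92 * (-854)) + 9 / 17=-864797993 / 1335656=-647.47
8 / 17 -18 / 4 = -137 / 34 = -4.03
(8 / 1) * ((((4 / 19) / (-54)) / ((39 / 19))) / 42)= -8 / 22113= -0.00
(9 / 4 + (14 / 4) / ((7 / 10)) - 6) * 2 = 5 / 2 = 2.50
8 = 8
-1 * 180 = -180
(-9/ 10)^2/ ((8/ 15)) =243/ 160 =1.52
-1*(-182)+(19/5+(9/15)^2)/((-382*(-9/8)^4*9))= 51316320458/281958975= 182.00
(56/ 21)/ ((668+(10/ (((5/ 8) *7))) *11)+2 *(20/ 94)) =329/ 85569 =0.00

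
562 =562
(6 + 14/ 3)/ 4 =8/ 3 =2.67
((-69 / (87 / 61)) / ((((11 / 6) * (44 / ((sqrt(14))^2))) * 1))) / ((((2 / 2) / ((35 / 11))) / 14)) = -14436870 / 38599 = -374.02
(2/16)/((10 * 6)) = 1/480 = 0.00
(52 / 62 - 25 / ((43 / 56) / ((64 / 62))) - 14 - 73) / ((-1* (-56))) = -159653 / 74648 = -2.14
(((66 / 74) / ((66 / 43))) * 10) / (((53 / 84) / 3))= 54180 / 1961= 27.63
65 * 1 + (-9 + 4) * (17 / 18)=1085 / 18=60.28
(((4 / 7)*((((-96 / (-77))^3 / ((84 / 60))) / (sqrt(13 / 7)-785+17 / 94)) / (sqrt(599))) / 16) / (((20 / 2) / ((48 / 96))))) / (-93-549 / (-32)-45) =5211684864*sqrt(54509) / 658020789459860643885145+584318582784*sqrt(599) / 13428995703262462120105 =0.00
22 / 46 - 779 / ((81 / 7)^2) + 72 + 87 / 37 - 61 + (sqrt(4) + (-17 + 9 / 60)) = -6.84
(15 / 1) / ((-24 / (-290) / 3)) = 2175 / 4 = 543.75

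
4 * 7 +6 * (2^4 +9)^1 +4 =182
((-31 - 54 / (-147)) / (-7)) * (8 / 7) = 12008 / 2401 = 5.00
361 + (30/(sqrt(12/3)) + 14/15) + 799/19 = 119411/285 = 418.99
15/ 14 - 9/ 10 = 6/ 35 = 0.17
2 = 2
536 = 536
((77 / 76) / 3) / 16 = 77 / 3648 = 0.02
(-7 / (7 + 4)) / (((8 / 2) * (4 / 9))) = -63 / 176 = -0.36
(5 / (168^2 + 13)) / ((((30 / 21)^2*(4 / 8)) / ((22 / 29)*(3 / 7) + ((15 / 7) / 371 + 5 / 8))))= 575933 / 3472021520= 0.00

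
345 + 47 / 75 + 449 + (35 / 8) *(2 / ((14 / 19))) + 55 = 861.50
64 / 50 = 32 / 25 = 1.28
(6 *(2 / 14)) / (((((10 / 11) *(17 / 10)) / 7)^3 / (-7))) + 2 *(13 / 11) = -30003440 / 54043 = -555.18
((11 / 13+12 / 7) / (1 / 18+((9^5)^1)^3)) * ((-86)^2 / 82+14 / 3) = 16311864 / 13827236649212441273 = 0.00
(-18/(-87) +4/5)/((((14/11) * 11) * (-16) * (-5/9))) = 657/81200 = 0.01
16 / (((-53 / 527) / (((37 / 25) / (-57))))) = 311984 / 75525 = 4.13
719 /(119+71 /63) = 45297 /7568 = 5.99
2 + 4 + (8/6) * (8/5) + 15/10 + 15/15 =319/30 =10.63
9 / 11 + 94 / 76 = 859 / 418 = 2.06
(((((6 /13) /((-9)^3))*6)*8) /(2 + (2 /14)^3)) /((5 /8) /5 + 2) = -87808 /12297987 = -0.01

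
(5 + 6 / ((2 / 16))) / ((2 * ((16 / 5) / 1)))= 265 / 32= 8.28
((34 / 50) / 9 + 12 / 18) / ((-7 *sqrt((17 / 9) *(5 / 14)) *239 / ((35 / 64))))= -167 *sqrt(1190) / 19502400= -0.00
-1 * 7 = -7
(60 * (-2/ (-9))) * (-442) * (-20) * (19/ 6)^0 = 353600/ 3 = 117866.67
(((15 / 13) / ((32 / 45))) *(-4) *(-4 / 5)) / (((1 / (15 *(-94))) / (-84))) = 7994700 / 13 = 614976.92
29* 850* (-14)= -345100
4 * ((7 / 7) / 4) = 1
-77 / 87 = -0.89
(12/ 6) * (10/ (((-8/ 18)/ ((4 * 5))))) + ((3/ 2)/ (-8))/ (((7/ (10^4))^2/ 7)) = -18756300/ 7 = -2679471.43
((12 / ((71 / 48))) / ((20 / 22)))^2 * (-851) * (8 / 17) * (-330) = 10524420.83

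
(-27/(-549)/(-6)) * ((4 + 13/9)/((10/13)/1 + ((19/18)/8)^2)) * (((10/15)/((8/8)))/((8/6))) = -366912/12935233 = -0.03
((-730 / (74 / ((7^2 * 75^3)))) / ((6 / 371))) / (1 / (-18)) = 8397845859375 / 37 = 226968807010.14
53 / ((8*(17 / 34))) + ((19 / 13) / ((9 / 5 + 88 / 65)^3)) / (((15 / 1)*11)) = 602726989 / 45487860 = 13.25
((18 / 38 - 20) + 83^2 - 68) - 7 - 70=127765 / 19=6724.47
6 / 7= 0.86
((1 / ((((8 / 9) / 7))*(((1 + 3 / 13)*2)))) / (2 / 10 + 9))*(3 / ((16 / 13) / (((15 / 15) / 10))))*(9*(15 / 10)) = 862407 / 753664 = 1.14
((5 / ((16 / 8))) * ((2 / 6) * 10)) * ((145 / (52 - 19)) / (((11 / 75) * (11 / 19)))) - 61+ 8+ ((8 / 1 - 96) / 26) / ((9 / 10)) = 374.46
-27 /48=-9 /16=-0.56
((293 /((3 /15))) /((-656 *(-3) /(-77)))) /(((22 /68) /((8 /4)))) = -174335 /492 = -354.34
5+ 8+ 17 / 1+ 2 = 32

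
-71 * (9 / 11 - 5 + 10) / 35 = -4544 / 385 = -11.80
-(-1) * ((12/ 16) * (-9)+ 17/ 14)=-155/ 28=-5.54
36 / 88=9 / 22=0.41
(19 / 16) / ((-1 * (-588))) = 19 / 9408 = 0.00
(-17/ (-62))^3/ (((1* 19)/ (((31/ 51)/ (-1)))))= -289/ 438216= -0.00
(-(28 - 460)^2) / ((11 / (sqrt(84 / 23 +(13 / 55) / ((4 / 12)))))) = -559872 *sqrt(775445) / 13915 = -35430.81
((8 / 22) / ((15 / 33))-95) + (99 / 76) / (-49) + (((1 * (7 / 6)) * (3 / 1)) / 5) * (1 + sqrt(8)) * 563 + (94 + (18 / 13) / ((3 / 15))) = 97016799 / 242060 + 3941 * sqrt(2) / 5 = 1515.48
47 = 47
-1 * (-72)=72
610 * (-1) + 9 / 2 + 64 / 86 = -52009 / 86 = -604.76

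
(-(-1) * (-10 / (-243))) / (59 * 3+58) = 2 / 11421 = 0.00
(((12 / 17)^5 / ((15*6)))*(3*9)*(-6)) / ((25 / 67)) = -150045696 / 177482125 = -0.85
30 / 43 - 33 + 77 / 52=-68917 / 2236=-30.82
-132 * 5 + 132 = -528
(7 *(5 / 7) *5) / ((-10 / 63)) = -315 / 2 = -157.50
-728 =-728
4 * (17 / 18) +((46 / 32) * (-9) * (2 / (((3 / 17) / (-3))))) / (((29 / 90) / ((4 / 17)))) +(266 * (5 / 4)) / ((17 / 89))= 18331199 / 8874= 2065.72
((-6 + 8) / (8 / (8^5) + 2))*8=65536 / 8193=8.00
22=22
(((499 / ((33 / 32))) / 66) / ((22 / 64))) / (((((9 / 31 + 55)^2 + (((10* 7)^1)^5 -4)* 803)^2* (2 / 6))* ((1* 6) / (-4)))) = -7373391664 / 314846490611274976753544082996531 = -0.00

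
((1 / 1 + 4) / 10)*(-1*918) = -459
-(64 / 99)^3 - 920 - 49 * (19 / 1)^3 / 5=-330573447329 / 4851495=-68138.47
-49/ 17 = -2.88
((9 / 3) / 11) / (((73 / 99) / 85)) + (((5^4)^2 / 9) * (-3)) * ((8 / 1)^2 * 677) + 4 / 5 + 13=-6177624950464 / 1095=-5641666621.43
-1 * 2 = -2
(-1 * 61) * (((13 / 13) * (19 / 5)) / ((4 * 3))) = -1159 / 60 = -19.32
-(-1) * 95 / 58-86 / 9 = -4133 / 522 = -7.92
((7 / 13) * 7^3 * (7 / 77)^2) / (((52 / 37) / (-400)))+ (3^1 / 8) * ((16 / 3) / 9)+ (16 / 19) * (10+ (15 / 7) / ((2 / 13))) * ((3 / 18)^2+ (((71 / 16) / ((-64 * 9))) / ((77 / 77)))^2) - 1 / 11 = -12524139481079617 / 28874778476544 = -433.74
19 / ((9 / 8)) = 152 / 9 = 16.89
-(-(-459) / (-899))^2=-0.26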